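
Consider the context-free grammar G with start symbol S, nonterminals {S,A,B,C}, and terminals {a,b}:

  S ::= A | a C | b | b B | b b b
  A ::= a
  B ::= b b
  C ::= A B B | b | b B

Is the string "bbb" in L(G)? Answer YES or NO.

CNF form of G:
  S -> T0 B | T0 X3 | T1 C | a | b
  A -> a
  B -> T0 T0
  C -> A X2 | T0 B | b
  T0 -> b
  T1 -> a
  X2 -> B B
  X3 -> T0 T0

CYK fill:
  T[0,0] 'b' = {C,S,T0}  orig:{C,S}
  T[1,1] 'b' = {C,S,T0}  orig:{C,S}
  T[2,2] 'b' = {C,S,T0}  orig:{C,S}
  T[0,1] 'bb' = {B,X3}  orig:{B}
  T[1,2] 'bb' = {B,X3}  orig:{B}
  T[0,2] 'bbb' = {C,S}

S ∈ T[0,2] ⇒ YES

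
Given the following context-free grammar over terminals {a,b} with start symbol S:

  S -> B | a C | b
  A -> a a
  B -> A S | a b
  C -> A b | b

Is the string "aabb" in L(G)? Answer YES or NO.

Convert to CNF:
  S -> A S | T0 C | T0 T1 | b
  A -> T0 T0
  B -> A S | T0 T1
  C -> A T1 | b
  T0 -> a
  T1 -> b

CYK table (by increasing span):
  [0..0]={T0}  "a"  orig:{}
  [1..1]={T0}  "a"  orig:{}
  [2..2]={C,S,T1}  "b"  orig:{C,S}
  [3..3]={C,S,T1}  "b"  orig:{C,S}
  [0..1]={A}  "aa"
  [1..2]={B,S}  "ab"
  [2..3]=∅  "bb"
  [0..2]={B,C,S}  "aab"
  [1..3]=∅  "abb"
  [0..3]=∅  "aabb"

S ∉ T[0,3] ⇒ NO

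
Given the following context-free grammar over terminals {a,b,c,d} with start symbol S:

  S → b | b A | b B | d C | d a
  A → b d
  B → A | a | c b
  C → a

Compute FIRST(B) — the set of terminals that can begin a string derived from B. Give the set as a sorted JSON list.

FIRST sets, iterate to fixpoint:
pass 1:
  A via A→b d: +{b}
  B via B→A: +{b}
  B via B→a: +{a}
  B via B→c b: +{c}
  C via C→a: +{a}
  S via S→b: +{b}
  S via S→d C: +{d}
  S: {b,d}  A: {b}  B: {a,b,c}  C: {a}
pass 2: done
  S: {b,d}  A: {b}  B: {a,b,c}  C: {a}

FIRST(B) = ["a", "b", "c"]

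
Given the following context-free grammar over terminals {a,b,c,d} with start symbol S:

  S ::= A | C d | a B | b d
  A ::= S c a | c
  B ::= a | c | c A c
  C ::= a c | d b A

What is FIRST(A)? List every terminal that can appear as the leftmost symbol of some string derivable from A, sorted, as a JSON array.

Compute FIRST by fixpoint:
iter 1:
  A via A→c: +{c}
  B via B→a: +{a}
  B via B→c: +{c}
  C via C→a c: +{a}
  C via C→d b A: +{d}
  S via S→A: +{c}
  S via S→C d: +{a,d}
  S via S→b d: +{b}
  FIRST(S)={a,b,c,d}  FIRST(A)={c}  FIRST(B)={a,c}  FIRST(C)={a,d}
iter 2:
  A via A→S c a: +{a,b,d}
  FIRST(S)={a,b,c,d}  FIRST(A)={a,b,c,d}  FIRST(B)={a,c}  FIRST(C)={a,d}
iter 3: (stable)
  FIRST(S)={a,b,c,d}  FIRST(A)={a,b,c,d}  FIRST(B)={a,c}  FIRST(C)={a,d}

FIRST(A) = ["a", "b", "c", "d"]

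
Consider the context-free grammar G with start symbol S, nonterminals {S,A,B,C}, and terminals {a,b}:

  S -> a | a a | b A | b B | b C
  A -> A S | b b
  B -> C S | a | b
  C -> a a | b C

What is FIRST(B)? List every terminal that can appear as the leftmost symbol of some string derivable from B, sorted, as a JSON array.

FIRST sets, iterate to fixpoint:
round 1:
  A via A→b b: +{b}
  B via B→a: +{a}
  B via B→b: +{b}
  C via C→a a: +{a}
  C via C→b C: +{b}
  S via S→a: +{a}
  S via S→b A: +{b}
  S: {a,b}  A: {b}  B: {a,b}  C: {a,b}
round 2: (stable)
  S: {a,b}  A: {b}  B: {a,b}  C: {a,b}

FIRST(B) = ["a", "b"]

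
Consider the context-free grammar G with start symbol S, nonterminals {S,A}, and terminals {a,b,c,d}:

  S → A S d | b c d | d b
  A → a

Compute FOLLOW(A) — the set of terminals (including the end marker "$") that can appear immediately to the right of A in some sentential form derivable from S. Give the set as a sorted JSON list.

FIRST sets, iterate to fixpoint:
pass 1:
  A via A→a: +{a}
  S via S→A S d: +{a}
  S via S→b c d: +{b}
  S via S→d b: +{d}
  S: {a,b,d}  A: {a}
pass 2: (stable)
  S: {a,b,d}  A: {a}

Compute FOLLOW by fixpoint:
seed FOLLOW(S) with $
iter 1:
  S→A S d: FOLLOW(A) ⊇ FIRST(S) = {a,b,d}; new: +{a,b,d}
  S→A S d: FOLLOW(S) ⊇ FIRST(d) = {d}; new: +{d}
  FOLLOW(S)={$,d}  FOLLOW(A)={a,b,d}
iter 2: (stable)
  FOLLOW(S)={$,d}  FOLLOW(A)={a,b,d}

FOLLOW(A) = ["a", "b", "d"]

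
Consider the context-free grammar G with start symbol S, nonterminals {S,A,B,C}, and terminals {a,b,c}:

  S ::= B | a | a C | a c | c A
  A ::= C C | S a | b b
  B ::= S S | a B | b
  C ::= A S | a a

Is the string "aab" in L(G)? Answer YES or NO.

Convert to CNF:
  S -> S S | T0 B | T0 C | T0 T2 | T2 A | a | b
  A -> C C | S T0 | T1 T1
  B -> S S | T0 B | b
  C -> A S | T0 T0
  T0 -> a
  T1 -> b
  T2 -> c

CYK fill:
  cell(0,0) a: {S,T0}  orig:{S}
  cell(1,1) a: {S,T0}  orig:{S}
  cell(2,2) b: {B,S,T1}  orig:{B,S}
  cell(0,1) aa: {A,B,C,S}
  cell(1,2) ab: {B,S}
  cell(0,2) aab: {B,C,S}

S ∈ T[0,2] ⇒ YES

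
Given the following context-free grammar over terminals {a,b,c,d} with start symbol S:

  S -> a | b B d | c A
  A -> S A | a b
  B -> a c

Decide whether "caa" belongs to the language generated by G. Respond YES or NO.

Convert to CNF:
  S -> T1 X4 | T2 A | a
  A -> S A | T0 T1
  B -> T0 T2
  T0 -> a
  T1 -> b
  T2 -> c
  T3 -> d
  X4 -> B T3

Fill CYK table bottom-up:
  cell(0,0) c: {T2}  orig:{}
  cell(1,1) a: {S,T0}  orig:{S}
  cell(2,2) a: {S,T0}  orig:{S}
  cell(0,1) ca: ∅
  cell(1,2) aa: ∅
  cell(0,2) caa: ∅

S ∉ T[0,2] ⇒ NO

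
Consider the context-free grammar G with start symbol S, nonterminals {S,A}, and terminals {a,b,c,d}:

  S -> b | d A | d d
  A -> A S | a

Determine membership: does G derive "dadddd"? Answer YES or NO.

Convert to CNF:
  S -> T0 A | T0 T0 | b
  A -> A S | a
  T0 -> d

Fill CYK table bottom-up:
  [0..0]={T0}  "d"  orig:{}
  [1..1]={A}  "a"
  [2..2]={T0}  "d"  orig:{}
  [3..3]={T0}  "d"  orig:{}
  [4..4]={T0}  "d"  orig:{}
  [5..5]={T0}  "d"  orig:{}
  [0..1]={S}  "da"
  [1..2]=∅  "ad"
  [2..3]={S}  "dd"
  [3..4]={S}  "dd"
  [4..5]={S}  "dd"
  [0..2]=∅  "dad"
  [1..3]={A}  "add"
  [2..4]=∅  "ddd"
  [3..5]=∅  "ddd"
  [0..3]={S}  "dadd"
  [1..4]=∅  "addd"
  [2..5]=∅  "dddd"
  [0..4]=∅  "daddd"
  [1..5]={A}  "adddd"
  [0..5]={S}  "dadddd"

S ∈ T[0,5] ⇒ YES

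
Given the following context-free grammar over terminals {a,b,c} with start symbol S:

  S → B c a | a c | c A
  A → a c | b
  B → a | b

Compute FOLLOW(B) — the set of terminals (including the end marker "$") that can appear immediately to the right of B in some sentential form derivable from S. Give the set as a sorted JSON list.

FIRST iteration:
[1]
  A via A→a c: +{a}
  A via A→b: +{b}
  B via B→a: +{a}
  B via B→b: +{b}
  S via S→B c a: +{a,b}
  S via S→c A: +{c}
  S: {a,b,c}  A: {a,b}  B: {a,b}
[2] (stable)
  S: {a,b,c}  A: {a,b}  B: {a,b}

FOLLOW iteration:
initialize: $ ∈ FOLLOW(S)
round 1:
  S→B c a: FOLLOW(B) ⊇ FIRST(c) = {c}; new: +{c}
  S→c A: FOLLOW(A) ⊇ FOLLOW(S) ⊇ {$}; new: +{$}
  S: {$}  A: {$}  B: {c}
round 2: done
  S: {$}  A: {$}  B: {c}

FOLLOW(B) = ["c"]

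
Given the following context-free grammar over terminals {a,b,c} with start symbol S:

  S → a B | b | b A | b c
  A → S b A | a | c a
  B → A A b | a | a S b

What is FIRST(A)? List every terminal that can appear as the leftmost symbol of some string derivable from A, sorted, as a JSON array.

Compute FIRST by fixpoint:
iter 1:
  A via A→a: +{a}
  A via A→c a: +{c}
  B via B→A A b: +{a,c}
  S via S→a B: +{a}
  S via S→b: +{b}
  S: {a,b}  A: {a,c}  B: {a,c}
iter 2:
  A via A→S b A: +{b}
  B via B→A A b: +{b}
  S: {a,b}  A: {a,b,c}  B: {a,b,c}
iter 3: — fixpoint
  S: {a,b}  A: {a,b,c}  B: {a,b,c}

FIRST(A) = ["a", "b", "c"]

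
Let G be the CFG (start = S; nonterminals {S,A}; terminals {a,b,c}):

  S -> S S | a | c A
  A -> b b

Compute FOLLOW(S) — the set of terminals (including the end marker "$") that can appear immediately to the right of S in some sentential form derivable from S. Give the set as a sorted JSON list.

FIRST sets, iterate to fixpoint:
round 1:
  A via A→b b: +{b}
  S via S→a: +{a}
  S via S→c A: +{c}
  FIRST(S)={a,c}  FIRST(A)={b}
round 2: (stable)
  FIRST(S)={a,c}  FIRST(A)={b}

Compute FOLLOW by fixpoint:
initialize: $ ∈ FOLLOW(S)
pass 1:
  S→S S: FOLLOW(S) ⊇ FIRST(S) = {a,c}; new: +{a,c}
  S→c A: FOLLOW(A) ⊇ FOLLOW(S) ⊇ {$,a,c}; new: +{$,a,c}
  FOLLOW(S)={$,a,c}  FOLLOW(A)={$,a,c}
pass 2: — fixpoint
  FOLLOW(S)={$,a,c}  FOLLOW(A)={$,a,c}

FOLLOW(S) = ["$", "a", "c"]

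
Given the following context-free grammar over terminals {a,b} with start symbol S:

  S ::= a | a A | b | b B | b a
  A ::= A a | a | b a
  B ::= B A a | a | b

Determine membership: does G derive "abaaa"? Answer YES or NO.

CNF form of G:
  S -> T0 A | T1 B | T1 T0 | a | b
  A -> A T0 | T1 T0 | a
  B -> B X2 | a | b
  T0 -> a
  T1 -> b
  X2 -> A T0

CYK table (by increasing span):
  [0..0]={A,B,S,T0}  "a"  orig:{A,B,S}
  [1..1]={B,S,T1}  "b"  orig:{B,S}
  [2..2]={A,B,S,T0}  "a"  orig:{A,B,S}
  [3..3]={A,B,S,T0}  "a"  orig:{A,B,S}
  [4..4]={A,B,S,T0}  "a"  orig:{A,B,S}
  [0..1]=∅  "ab"
  [1..2]={A,S}  "ba"
  [2..3]={A,S,X2}  "aa"  orig:{A,S}
  [3..4]={A,S,X2}  "aa"  orig:{A,S}
  [0..2]={S}  "aba"
  [1..3]={A,B,X2}  "baa"  orig:{A,B}
  [2..4]={A,B,S,X2}  "aaa"  orig:{A,B,S}
  [0..3]={B,S}  "abaa"
  [1..4]={A,B,S,X2}  "baaa"  orig:{A,B,S}
  [0..4]={B,S}  "abaaa"

S ∈ T[0,4] ⇒ YES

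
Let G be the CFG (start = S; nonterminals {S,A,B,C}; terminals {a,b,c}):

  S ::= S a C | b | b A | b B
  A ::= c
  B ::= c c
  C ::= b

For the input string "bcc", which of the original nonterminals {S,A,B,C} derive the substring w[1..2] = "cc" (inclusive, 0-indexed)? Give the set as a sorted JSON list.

CNF form of G:
  S -> S X3 | T2 A | T2 B | b
  A -> c
  B -> T0 T0
  C -> b
  T0 -> c
  T1 -> a
  T2 -> b
  X3 -> T1 C

CYK fill, restricted to cells inside w[1..2]:
  cell(1,1) c: {A,T0}  orig:{A}
  cell(2,2) c: {A,T0}  orig:{A}
  cell(1,2) cc: {B}

Original NTs in T[1,2] deriving "cc": ["B"]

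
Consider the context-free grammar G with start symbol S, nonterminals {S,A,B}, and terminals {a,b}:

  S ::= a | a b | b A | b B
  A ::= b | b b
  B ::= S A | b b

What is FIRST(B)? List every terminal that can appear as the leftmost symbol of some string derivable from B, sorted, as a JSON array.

Compute FIRST by fixpoint:
iter 1:
  A via A→b: +{b}
  B via B→b b: +{b}
  S via S→a: +{a}
  S via S→b A: +{b}
  FIRST(S)={a,b}  FIRST(A)={b}  FIRST(B)={b}
iter 2:
  B via B→S A: +{a}
  FIRST(S)={a,b}  FIRST(A)={b}  FIRST(B)={a,b}
iter 3: (no change)
  FIRST(S)={a,b}  FIRST(A)={b}  FIRST(B)={a,b}

FIRST(B) = ["a", "b"]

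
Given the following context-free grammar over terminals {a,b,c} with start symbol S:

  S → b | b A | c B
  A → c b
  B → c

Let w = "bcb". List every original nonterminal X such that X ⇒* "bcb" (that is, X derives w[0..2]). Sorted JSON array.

CNF form of G:
  S -> T0 B | T1 A | b
  A -> T0 T1
  B -> c
  T0 -> c
  T1 -> b

CYK table (by increasing span), restricted to cells inside w[0..2]:
  [0..0]={S,T1}  "b"  orig:{S}
  [1..1]={B,T0}  "c"  orig:{B}
  [2..2]={S,T1}  "b"  orig:{S}
  [0..1]=∅  "bc"
  [1..2]={A}  "cb"
  [0..2]={S}  "bcb"

Original NTs in T[0,2] deriving "bcb": ["S"]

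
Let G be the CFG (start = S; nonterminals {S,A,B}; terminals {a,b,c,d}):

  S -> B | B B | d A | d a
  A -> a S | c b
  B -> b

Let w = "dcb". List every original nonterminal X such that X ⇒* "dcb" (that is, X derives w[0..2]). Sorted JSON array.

Convert to CNF:
  S -> B B | T3 A | T3 T0 | b
  A -> T0 S | T1 T2
  B -> b
  T0 -> a
  T1 -> c
  T2 -> b
  T3 -> d

CYK table (by increasing span), restricted to cells inside w[0..2]:
  T[0,0] 'd' = {T3}  orig:{}
  T[1,1] 'c' = {T1}  orig:{}
  T[2,2] 'b' = {B,S,T2}  orig:{B,S}
  T[0,1] 'dc' = ∅
  T[1,2] 'cb' = {A}
  T[0,2] 'dcb' = {S}

Original NTs in T[0,2] deriving "dcb": ["S"]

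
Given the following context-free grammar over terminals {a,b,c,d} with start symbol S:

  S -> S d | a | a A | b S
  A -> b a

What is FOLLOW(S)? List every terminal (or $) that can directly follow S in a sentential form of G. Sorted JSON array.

FIRST iteration:
pass 1:
  A via A→b a: +{b}
  S via S→a: +{a}
  S via S→b S: +{b}
  S: {a,b}  A: {b}
pass 2: (stable)
  S: {a,b}  A: {b}

FOLLOW iteration:
seed FOLLOW(S) with $
iter 1:
  S→S d: FOLLOW(S) ⊇ FIRST(d) = {d}; new: +{d}
  S→a A: FOLLOW(A) ⊇ FOLLOW(S) ⊇ {$,d}; new: +{$,d}
  FOLLOW(S)={$,d}  FOLLOW(A)={$,d}
iter 2: done
  FOLLOW(S)={$,d}  FOLLOW(A)={$,d}

FOLLOW(S) = ["$", "d"]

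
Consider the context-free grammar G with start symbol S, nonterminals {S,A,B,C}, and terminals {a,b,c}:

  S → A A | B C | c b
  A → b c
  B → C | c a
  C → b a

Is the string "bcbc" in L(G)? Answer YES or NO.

CNF form of G:
  S -> A A | B C | T1 T0
  A -> T0 T1
  B -> T0 T2 | T1 T2
  C -> T0 T2
  T0 -> b
  T1 -> c
  T2 -> a

Fill CYK table bottom-up:
  [0..0]={T0}  "b"  orig:{}
  [1..1]={T1}  "c"  orig:{}
  [2..2]={T0}  "b"  orig:{}
  [3..3]={T1}  "c"  orig:{}
  [0..1]={A}  "bc"
  [1..2]={S}  "cb"
  [2..3]={A}  "bc"
  [0..2]=∅  "bcb"
  [1..3]=∅  "cbc"
  [0..3]={S}  "bcbc"

S ∈ T[0,3] ⇒ YES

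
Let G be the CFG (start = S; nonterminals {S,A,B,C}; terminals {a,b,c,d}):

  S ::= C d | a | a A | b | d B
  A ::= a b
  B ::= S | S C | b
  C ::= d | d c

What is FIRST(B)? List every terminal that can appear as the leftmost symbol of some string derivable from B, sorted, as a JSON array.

FIRST iteration:
pass 1:
  A via A→a b: +{a}
  B via B→b: +{b}
  C via C→d: +{d}
  S via S→C d: +{d}
  S via S→a: +{a}
  S via S→b: +{b}
  FIRST(S)={a,b,d}  FIRST(A)={a}  FIRST(B)={b}  FIRST(C)={d}
pass 2:
  B via B→S: +{a,d}
  FIRST(S)={a,b,d}  FIRST(A)={a}  FIRST(B)={a,b,d}  FIRST(C)={d}
pass 3: — fixpoint
  FIRST(S)={a,b,d}  FIRST(A)={a}  FIRST(B)={a,b,d}  FIRST(C)={d}

FIRST(B) = ["a", "b", "d"]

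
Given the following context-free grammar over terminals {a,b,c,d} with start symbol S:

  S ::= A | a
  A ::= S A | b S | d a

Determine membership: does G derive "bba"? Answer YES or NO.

Convert to CNF:
  S -> S A | T0 S | T1 T2 | a
  A -> S A | T0 S | T1 T2
  T0 -> b
  T1 -> d
  T2 -> a

Fill CYK table bottom-up:
  cell(0,0) b: {T0}  orig:{}
  cell(1,1) b: {T0}  orig:{}
  cell(2,2) a: {S,T2}  orig:{S}
  cell(0,1) bb: ∅
  cell(1,2) ba: {A,S}
  cell(0,2) bba: {A,S}

S ∈ T[0,2] ⇒ YES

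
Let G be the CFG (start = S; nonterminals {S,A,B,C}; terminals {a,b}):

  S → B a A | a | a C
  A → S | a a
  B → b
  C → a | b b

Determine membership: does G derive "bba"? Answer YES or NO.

CNF form of G:
  S -> B X3 | T0 C | a
  A -> B X2 | T0 C | T0 T0 | a
  B -> b
  C -> T1 T1 | a
  T0 -> a
  T1 -> b
  X2 -> T0 A
  X3 -> T0 A

Fill CYK table bottom-up:
  [0..0]={B,T1}  "b"  orig:{B}
  [1..1]={B,T1}  "b"  orig:{B}
  [2..2]={A,C,S,T0}  "a"  orig:{A,C,S}
  [0..1]={C}  "bb"
  [1..2]=∅  "ba"
  [0..2]=∅  "bba"

S ∉ T[0,2] ⇒ NO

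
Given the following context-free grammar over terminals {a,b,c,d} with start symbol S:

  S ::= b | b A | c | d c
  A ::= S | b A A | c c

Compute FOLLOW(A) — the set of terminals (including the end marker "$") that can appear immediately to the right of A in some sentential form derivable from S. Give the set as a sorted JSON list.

FIRST sets, iterate to fixpoint:
iter 1:
  A via A→b A A: +{b}
  A via A→c c: +{c}
  S via S→b: +{b}
  S via S→c: +{c}
  S via S→d c: +{d}
  S: {b,c,d}  A: {b,c}
iter 2:
  A via A→S: +{d}
  S: {b,c,d}  A: {b,c,d}
iter 3: done
  S: {b,c,d}  A: {b,c,d}

FOLLOW sets:
FOLLOW(S) := {$}
iter 1:
  A→b A A: FOLLOW(A) ⊇ FIRST(A) = {b,c,d}; new: +{b,c,d}
  S→b A: FOLLOW(A) ⊇ FOLLOW(S) ⊇ {$}; new: +{$}
  FOLLOW[S]={$}  FOLLOW[A]={$,b,c,d}
iter 2:
  A→S: FOLLOW(S) ⊇ FOLLOW(A) ⊇ {$,b,c,d}; new: +{b,c,d}
  FOLLOW[S]={$,b,c,d}  FOLLOW[A]={$,b,c,d}
iter 3: — fixpoint
  FOLLOW[S]={$,b,c,d}  FOLLOW[A]={$,b,c,d}

FOLLOW(A) = ["$", "b", "c", "d"]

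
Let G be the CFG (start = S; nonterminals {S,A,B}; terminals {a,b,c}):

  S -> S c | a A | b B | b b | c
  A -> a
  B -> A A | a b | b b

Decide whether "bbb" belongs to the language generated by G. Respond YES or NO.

CNF form of G:
  S -> S T2 | T0 A | T1 B | T1 T1 | c
  A -> a
  B -> A A | T0 T1 | T1 T1
  T0 -> a
  T1 -> b
  T2 -> c

CYK fill:
  T[0,0] 'b' = {T1}  orig:{}
  T[1,1] 'b' = {T1}  orig:{}
  T[2,2] 'b' = {T1}  orig:{}
  T[0,1] 'bb' = {B,S}
  T[1,2] 'bb' = {B,S}
  T[0,2] 'bbb' = {S}

S ∈ T[0,2] ⇒ YES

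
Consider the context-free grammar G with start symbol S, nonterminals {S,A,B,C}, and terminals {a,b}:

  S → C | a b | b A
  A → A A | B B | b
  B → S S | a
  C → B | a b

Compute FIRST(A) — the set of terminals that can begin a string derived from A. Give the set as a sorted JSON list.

FIRST iteration:
iter 1:
  A via A→b: +{b}
  B via B→a: +{a}
  C via C→B: +{a}
  S via S→C: +{a}
  S via S→b A: +{b}
  FIRST[S]={a,b}  FIRST[A]={b}  FIRST[B]={a}  FIRST[C]={a}
iter 2:
  A via A→B B: +{a}
  B via B→S S: +{b}
  C via C→B: +{b}
  FIRST[S]={a,b}  FIRST[A]={a,b}  FIRST[B]={a,b}  FIRST[C]={a,b}
iter 3: done
  FIRST[S]={a,b}  FIRST[A]={a,b}  FIRST[B]={a,b}  FIRST[C]={a,b}

FIRST(A) = ["a", "b"]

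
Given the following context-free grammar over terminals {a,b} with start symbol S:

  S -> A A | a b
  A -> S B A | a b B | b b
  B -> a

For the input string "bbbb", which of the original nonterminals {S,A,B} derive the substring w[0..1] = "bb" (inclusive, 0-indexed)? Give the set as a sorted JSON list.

Convert to CNF:
  S -> A A | T0 T1
  A -> S X2 | T0 X3 | T1 T1
  B -> a
  T0 -> a
  T1 -> b
  X2 -> B A
  X3 -> T1 B

CYK fill — only the sub-triangle for w[0..1]:
  [0..0]={T1}  "b"  orig:{}
  [1..1]={T1}  "b"  orig:{}
  [0..1]={A}  "bb"

Original NTs in T[0,1] deriving "bb": ["A"]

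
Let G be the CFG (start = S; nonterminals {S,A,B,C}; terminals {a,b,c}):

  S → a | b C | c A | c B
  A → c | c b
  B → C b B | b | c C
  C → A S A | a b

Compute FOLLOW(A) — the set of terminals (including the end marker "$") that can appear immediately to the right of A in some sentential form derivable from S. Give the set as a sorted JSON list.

Compute FIRST by fixpoint:
iter 1:
  A via A→c: +{c}
  B via B→b: +{b}
  B via B→c C: +{c}
  C via C→A S A: +{c}
  C via C→a b: +{a}
  S via S→a: +{a}
  S via S→b C: +{b}
  S via S→c A: +{c}
  FIRST[S]={a,b,c}  FIRST[A]={c}  FIRST[B]={b,c}  FIRST[C]={a,c}
iter 2:
  B via B→C b B: +{a}
  FIRST[S]={a,b,c}  FIRST[A]={c}  FIRST[B]={a,b,c}  FIRST[C]={a,c}
iter 3: (no change)
  FIRST[S]={a,b,c}  FIRST[A]={c}  FIRST[B]={a,b,c}  FIRST[C]={a,c}

Compute FOLLOW by fixpoint:
seed FOLLOW(S) with $
iter 1:
  B→C b B: FOLLOW(C) ⊇ FIRST(b) = {b}; new: +{b}
  C→A S A: FOLLOW(A) ⊇ FIRST(S) = {a,b,c}; new: +{a,b,c}
  C→A S A: FOLLOW(S) ⊇ FIRST(A) = {c}; new: +{c}
  S→b C: FOLLOW(C) ⊇ FOLLOW(S) ⊇ {$,c}; new: +{$,c}
  S→c A: FOLLOW(A) ⊇ FOLLOW(S) ⊇ {$,c}; new: +{$}
  S→c B: FOLLOW(B) ⊇ FOLLOW(S) ⊇ {$,c}; new: +{$,c}
  S: {$,c}  A: {$,a,b,c}  B: {$,c}  C: {$,b,c}
iter 2: (no change)
  S: {$,c}  A: {$,a,b,c}  B: {$,c}  C: {$,b,c}

FOLLOW(A) = ["$", "a", "b", "c"]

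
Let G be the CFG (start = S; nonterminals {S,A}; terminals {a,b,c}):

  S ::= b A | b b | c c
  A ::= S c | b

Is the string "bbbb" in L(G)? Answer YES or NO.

CNF form of G:
  S -> T0 T0 | T1 A | T1 T1
  A -> S T0 | b
  T0 -> c
  T1 -> b

CYK fill:
  cell(0,0) b: {A,T1}  orig:{A}
  cell(1,1) b: {A,T1}  orig:{A}
  cell(2,2) b: {A,T1}  orig:{A}
  cell(3,3) b: {A,T1}  orig:{A}
  cell(0,1) bb: {S}
  cell(1,2) bb: {S}
  cell(2,3) bb: {S}
  cell(0,2) bbb: ∅
  cell(1,3) bbb: ∅
  cell(0,3) bbbb: ∅

S ∉ T[0,3] ⇒ NO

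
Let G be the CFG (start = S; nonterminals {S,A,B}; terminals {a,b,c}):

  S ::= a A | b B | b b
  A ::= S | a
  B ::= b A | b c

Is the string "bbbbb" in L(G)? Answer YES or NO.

CNF form of G:
  S -> T0 A | T1 B | T1 T1
  A -> T0 A | T1 B | T1 T1 | a
  B -> T1 A | T1 T2
  T0 -> a
  T1 -> b
  T2 -> c

CYK fill:
  T[0,0] 'b' = {T1}  orig:{}
  T[1,1] 'b' = {T1}  orig:{}
  T[2,2] 'b' = {T1}  orig:{}
  T[3,3] 'b' = {T1}  orig:{}
  T[4,4] 'b' = {T1}  orig:{}
  T[0,1] 'bb' = {A,S}
  T[1,2] 'bb' = {A,S}
  T[2,3] 'bb' = {A,S}
  T[3,4] 'bb' = {A,S}
  T[0,2] 'bbb' = {B}
  T[1,3] 'bbb' = {B}
  T[2,4] 'bbb' = {B}
  T[0,3] 'bbbb' = {A,S}
  T[1,4] 'bbbb' = {A,S}
  T[0,4] 'bbbbb' = {B}

S ∉ T[0,4] ⇒ NO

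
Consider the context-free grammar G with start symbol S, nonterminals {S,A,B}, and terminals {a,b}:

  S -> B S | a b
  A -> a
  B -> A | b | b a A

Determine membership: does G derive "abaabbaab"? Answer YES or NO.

Convert to CNF:
  S -> B S | T1 T0
  A -> a
  B -> T0 X2 | a | b
  T0 -> b
  T1 -> a
  X2 -> T1 A

CYK table (by increasing span):
  cell(0,0) a: {A,B,T1}  orig:{A,B}
  cell(1,1) b: {B,T0}  orig:{B}
  cell(2,2) a: {A,B,T1}  orig:{A,B}
  cell(3,3) a: {A,B,T1}  orig:{A,B}
  cell(4,4) b: {B,T0}  orig:{B}
  cell(5,5) b: {B,T0}  orig:{B}
  cell(6,6) a: {A,B,T1}  orig:{A,B}
  cell(7,7) a: {A,B,T1}  orig:{A,B}
  cell(8,8) b: {B,T0}  orig:{B}
  cell(0,1) ab: {S}
  cell(1,2) ba: ∅
  cell(2,3) aa: {X2}  orig:{}
  cell(3,4) ab: {S}
  cell(4,5) bb: ∅
  cell(5,6) ba: ∅
  cell(6,7) aa: {X2}  orig:{}
  cell(7,8) ab: {S}
  cell(0,2) aba: ∅
  cell(1,3) baa: {B}
  cell(2,4) aab: {S}
  cell(3,5) abb: ∅
  cell(4,6) bba: ∅
  cell(5,7) baa: {B}
  cell(6,8) aab: {S}
  cell(0,3) abaa: ∅
  cell(1,4) baab: {S}
  cell(2,5) aabb: ∅
  cell(3,6) abba: ∅
  cell(4,7) bbaa: ∅
  cell(5,8) baab: {S}
  cell(0,4) abaab: {S}
  cell(1,5) baabb: ∅
  cell(2,6) aabba: ∅
  cell(3,7) abbaa: ∅
  cell(4,8) bbaab: {S}
  cell(0,5) abaabb: ∅
  cell(1,6) baabba: ∅
  cell(2,7) aabbaa: ∅
  cell(3,8) abbaab: {S}
  cell(0,6) abaabba: ∅
  cell(1,7) baabbaa: ∅
  cell(2,8) aabbaab: {S}
  cell(0,7) abaabbaa: ∅
  cell(1,8) baabbaab: {S}
  cell(0,8) abaabbaab: {S}

S ∈ T[0,8] ⇒ YES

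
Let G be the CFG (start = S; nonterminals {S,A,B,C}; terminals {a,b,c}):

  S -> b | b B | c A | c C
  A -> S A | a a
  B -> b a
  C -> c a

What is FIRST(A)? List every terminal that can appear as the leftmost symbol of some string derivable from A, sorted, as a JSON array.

FIRST sets, iterate to fixpoint:
[1]
  A via A→a a: +{a}
  B via B→b a: +{b}
  C via C→c a: +{c}
  S via S→b: +{b}
  S via S→c A: +{c}
  FIRST[S]={b,c}  FIRST[A]={a}  FIRST[B]={b}  FIRST[C]={c}
[2]
  A via A→S A: +{b,c}
  FIRST[S]={b,c}  FIRST[A]={a,b,c}  FIRST[B]={b}  FIRST[C]={c}
[3] done
  FIRST[S]={b,c}  FIRST[A]={a,b,c}  FIRST[B]={b}  FIRST[C]={c}

FIRST(A) = ["a", "b", "c"]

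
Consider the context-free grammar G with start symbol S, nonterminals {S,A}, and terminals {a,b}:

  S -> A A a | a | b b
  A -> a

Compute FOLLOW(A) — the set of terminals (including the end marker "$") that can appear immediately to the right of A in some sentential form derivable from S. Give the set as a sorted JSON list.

FIRST iteration:
round 1:
  A via A→a: +{a}
  S via S→A A a: +{a}
  S via S→b b: +{b}
  FIRST[S]={a,b}  FIRST[A]={a}
round 2: (stable)
  FIRST[S]={a,b}  FIRST[A]={a}

FOLLOW iteration:
initialize: $ ∈ FOLLOW(S)
round 1:
  S→A A a: FOLLOW(A) ⊇ FIRST(A) = {a}; new: +{a}
  S: {$}  A: {a}
round 2: done
  S: {$}  A: {a}

FOLLOW(A) = ["a"]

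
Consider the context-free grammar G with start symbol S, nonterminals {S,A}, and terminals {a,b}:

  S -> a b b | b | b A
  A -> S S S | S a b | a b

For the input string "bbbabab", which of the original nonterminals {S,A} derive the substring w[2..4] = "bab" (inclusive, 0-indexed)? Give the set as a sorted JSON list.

CNF form of G:
  S -> T0 X4 | T1 A | b
  A -> S X2 | S X3 | T0 T1
  T0 -> a
  T1 -> b
  X2 -> S S
  X3 -> T0 T1
  X4 -> T1 T1

CYK table (by increasing span) (cells [i..j] with 2 ≤ i ≤ j ≤ 4 only):
  T[2,2] 'b' = {S,T1}  orig:{S}
  T[3,3] 'a' = {T0}  orig:{}
  T[4,4] 'b' = {S,T1}  orig:{S}
  T[2,3] 'ba' = ∅
  T[3,4] 'ab' = {A,X3}  orig:{A}
  T[2,4] 'bab' = {A,S}

Original NTs in T[2,4] deriving "bab": ["A", "S"]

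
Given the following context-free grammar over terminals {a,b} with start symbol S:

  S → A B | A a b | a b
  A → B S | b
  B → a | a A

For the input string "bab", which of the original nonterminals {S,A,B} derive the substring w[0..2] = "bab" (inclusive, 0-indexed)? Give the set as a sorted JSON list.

Convert to CNF:
  S -> A B | A X2 | T0 T1
  A -> B S | b
  B -> T0 A | a
  T0 -> a
  T1 -> b
  X2 -> T0 T1

CYK table (by increasing span), restricted to cells inside w[0..2]:
  cell(0,0) b: {A,T1}  orig:{A}
  cell(1,1) a: {B,T0}  orig:{B}
  cell(2,2) b: {A,T1}  orig:{A}
  cell(0,1) ba: {S}
  cell(1,2) ab: {B,S,X2}  orig:{B,S}
  cell(0,2) bab: {S}

Original NTs in T[0,2] deriving "bab": ["S"]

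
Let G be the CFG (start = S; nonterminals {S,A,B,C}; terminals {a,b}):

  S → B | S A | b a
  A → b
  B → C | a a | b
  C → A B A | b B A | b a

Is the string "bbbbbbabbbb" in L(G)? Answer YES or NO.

Convert to CNF:
  S -> A X6 | S A | T0 T0 | T1 T0 | T1 X7 | b
  A -> b
  B -> A X2 | T0 T0 | T1 T0 | T1 X3 | b
  C -> A X4 | T1 T0 | T1 X5
  T0 -> a
  T1 -> b
  X2 -> B A
  X3 -> B A
  X4 -> B A
  X5 -> B A
  X6 -> B A
  X7 -> B A

CYK fill:
  T[0,0] 'b' = {A,B,S,T1}  orig:{A,B,S}
  T[1,1] 'b' = {A,B,S,T1}  orig:{A,B,S}
  T[2,2] 'b' = {A,B,S,T1}  orig:{A,B,S}
  T[3,3] 'b' = {A,B,S,T1}  orig:{A,B,S}
  T[4,4] 'b' = {A,B,S,T1}  orig:{A,B,S}
  T[5,5] 'b' = {A,B,S,T1}  orig:{A,B,S}
  T[6,6] 'a' = {T0}  orig:{}
  T[7,7] 'b' = {A,B,S,T1}  orig:{A,B,S}
  T[8,8] 'b' = {A,B,S,T1}  orig:{A,B,S}
  T[9,9] 'b' = {A,B,S,T1}  orig:{A,B,S}
  T[10,10] 'b' = {A,B,S,T1}  orig:{A,B,S}
  T[0,1] 'bb' = {S,X2,X3,X4,X5,X6,X7}  orig:{S}
  T[1,2] 'bb' = {S,X2,X3,X4,X5,X6,X7}  orig:{S}
  T[2,3] 'bb' = {S,X2,X3,X4,X5,X6,X7}  orig:{S}
  T[3,4] 'bb' = {S,X2,X3,X4,X5,X6,X7}  orig:{S}
  T[4,5] 'bb' = {S,X2,X3,X4,X5,X6,X7}  orig:{S}
  T[5,6] 'ba' = {B,C,S}
  T[6,7] 'ab' = ∅
  T[7,8] 'bb' = {S,X2,X3,X4,X5,X6,X7}  orig:{S}
  T[8,9] 'bb' = {S,X2,X3,X4,X5,X6,X7}  orig:{S}
  T[9,10] 'bb' = {S,X2,X3,X4,X5,X6,X7}  orig:{S}
  T[0,2] 'bbb' = {B,C,S}
  T[1,3] 'bbb' = {B,C,S}
  T[2,4] 'bbb' = {B,C,S}
  T[3,5] 'bbb' = {B,C,S}
  T[4,6] 'bba' = ∅
  T[5,7] 'bab' = {S,X2,X3,X4,X5,X6,X7}  orig:{S}
  T[6,8] 'abb' = ∅
  T[7,9] 'bbb' = {B,C,S}
  T[8,10] 'bbb' = {B,C,S}
  T[0,3] 'bbbb' = {S,X2,X3,X4,X5,X6,X7}  orig:{S}
  T[1,4] 'bbbb' = {S,X2,X3,X4,X5,X6,X7}  orig:{S}
  T[2,5] 'bbbb' = {S,X2,X3,X4,X5,X6,X7}  orig:{S}
  T[3,6] 'bbba' = ∅
  T[4,7] 'bbab' = {B,C,S}
  T[5,8] 'babb' = {S}
  T[6,9] 'abbb' = ∅
  T[7,10] 'bbbb' = {S,X2,X3,X4,X5,X6,X7}  orig:{S}
  T[0,4] 'bbbbb' = {B,C,S}
  T[1,5] 'bbbbb' = {B,C,S}
  T[2,6] 'bbbba' = ∅
  T[3,7] 'bbbab' = ∅
  T[4,8] 'bbabb' = {S,X2,X3,X4,X5,X6,X7}  orig:{S}
  T[5,9] 'babbb' = {S}
  T[6,10] 'abbbb' = ∅
  T[0,5] 'bbbbbb' = {S,X2,X3,X4,X5,X6,X7}  orig:{S}
  T[1,6] 'bbbbba' = ∅
  T[2,7] 'bbbbab' = ∅
  T[3,8] 'bbbabb' = {B,C,S}
  T[4,9] 'bbabbb' = {S}
  T[5,10] 'babbbb' = {S}
  T[0,6] 'bbbbbba' = ∅
  T[1,7] 'bbbbbab' = ∅
  T[2,8] 'bbbbabb' = ∅
  T[3,9] 'bbbabbb' = {S,X2,X3,X4,X5,X6,X7}  orig:{S}
  T[4,10] 'bbabbbb' = {S}
  T[0,7] 'bbbbbbab' = ∅
  T[1,8] 'bbbbbabb' = ∅
  T[2,9] 'bbbbabbb' = {B,C,S}
  T[3,10] 'bbbabbbb' = {S}
  T[0,8] 'bbbbbbabb' = ∅
  T[1,9] 'bbbbbabbb' = ∅
  T[2,10] 'bbbbabbbb' = {S,X2,X3,X4,X5,X6,X7}  orig:{S}
  T[0,9] 'bbbbbbabbb' = ∅
  T[1,10] 'bbbbbabbbb' = {B,C,S}
  T[0,10] 'bbbbbbabbbb' = ∅

S ∉ T[0,10] ⇒ NO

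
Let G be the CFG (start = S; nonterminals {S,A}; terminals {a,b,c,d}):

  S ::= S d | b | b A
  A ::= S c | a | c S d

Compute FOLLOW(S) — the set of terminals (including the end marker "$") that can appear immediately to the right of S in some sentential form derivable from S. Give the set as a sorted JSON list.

FIRST iteration:
pass 1:
  A via A→a: +{a}
  A via A→c S d: +{c}
  S via S→b: +{b}
  FIRST[S]={b}  FIRST[A]={a,c}
pass 2:
  A via A→S c: +{b}
  FIRST[S]={b}  FIRST[A]={a,b,c}
pass 3: (no change)
  FIRST[S]={b}  FIRST[A]={a,b,c}

FOLLOW iteration:
initialize: $ ∈ FOLLOW(S)
[1]
  A→S c: FOLLOW(S) ⊇ FIRST(c) = {c}; new: +{c}
  A→c S d: FOLLOW(S) ⊇ FIRST(d) = {d}; new: +{d}
  S→b A: FOLLOW(A) ⊇ FOLLOW(S) ⊇ {$,c,d}; new: +{$,c,d}
  S: {$,c,d}  A: {$,c,d}
[2] done
  S: {$,c,d}  A: {$,c,d}

FOLLOW(S) = ["$", "c", "d"]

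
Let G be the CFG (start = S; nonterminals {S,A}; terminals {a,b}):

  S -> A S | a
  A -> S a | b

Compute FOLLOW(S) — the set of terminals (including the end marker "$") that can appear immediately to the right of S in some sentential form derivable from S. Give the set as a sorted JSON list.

FIRST sets, iterate to fixpoint:
round 1:
  A via A→b: +{b}
  S via S→A S: +{b}
  S via S→a: +{a}
  S: {a,b}  A: {b}
round 2:
  A via A→S a: +{a}
  S: {a,b}  A: {a,b}
round 3: (stable)
  S: {a,b}  A: {a,b}

FOLLOW sets:
seed FOLLOW(S) with $
pass 1:
  A→S a: FOLLOW(S) ⊇ FIRST(a) = {a}; new: +{a}
  S→A S: FOLLOW(A) ⊇ FIRST(S) = {a,b}; new: +{a,b}
  S: {$,a}  A: {a,b}
pass 2: (stable)
  S: {$,a}  A: {a,b}

FOLLOW(S) = ["$", "a"]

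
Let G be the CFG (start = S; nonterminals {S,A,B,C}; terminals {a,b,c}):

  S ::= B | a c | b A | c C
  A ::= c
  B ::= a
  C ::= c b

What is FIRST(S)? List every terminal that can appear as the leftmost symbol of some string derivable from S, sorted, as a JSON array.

FIRST iteration:
round 1:
  A via A→c: +{c}
  B via B→a: +{a}
  C via C→c b: +{c}
  S via S→B: +{a}
  S via S→b A: +{b}
  S via S→c C: +{c}
  S: {a,b,c}  A: {c}  B: {a}  C: {c}
round 2: (stable)
  S: {a,b,c}  A: {c}  B: {a}  C: {c}

FIRST(S) = ["a", "b", "c"]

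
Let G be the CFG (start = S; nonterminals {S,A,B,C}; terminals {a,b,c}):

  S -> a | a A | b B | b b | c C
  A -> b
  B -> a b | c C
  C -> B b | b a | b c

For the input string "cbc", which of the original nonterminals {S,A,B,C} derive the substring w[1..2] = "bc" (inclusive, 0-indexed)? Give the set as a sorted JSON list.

CNF form of G:
  S -> T0 A | T1 B | T1 T1 | T2 C | a
  A -> b
  B -> T0 T1 | T2 C
  C -> B T1 | T1 T0 | T1 T2
  T0 -> a
  T1 -> b
  T2 -> c

CYK table (by increasing span), restricted to cells inside w[1..2]:
  [1..1]={A,T1}  "b"  orig:{A}
  [2..2]={T2}  "c"  orig:{}
  [1..2]={C}  "bc"

Original NTs in T[1,2] deriving "bc": ["C"]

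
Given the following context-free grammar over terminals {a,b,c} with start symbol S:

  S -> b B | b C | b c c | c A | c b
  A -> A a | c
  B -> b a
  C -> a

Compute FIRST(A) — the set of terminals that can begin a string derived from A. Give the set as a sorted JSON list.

FIRST sets, iterate to fixpoint:
[1]
  A via A→c: +{c}
  B via B→b a: +{b}
  C via C→a: +{a}
  S via S→b B: +{b}
  S via S→c A: +{c}
  S: {b,c}  A: {c}  B: {b}  C: {a}
[2] — fixpoint
  S: {b,c}  A: {c}  B: {b}  C: {a}

FIRST(A) = ["c"]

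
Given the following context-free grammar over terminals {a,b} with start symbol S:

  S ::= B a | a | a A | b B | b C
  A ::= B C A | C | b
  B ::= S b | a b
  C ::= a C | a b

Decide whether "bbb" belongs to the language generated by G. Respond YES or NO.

Convert to CNF:
  S -> B T0 | T0 A | T1 B | T1 C | a
  A -> B X2 | T0 C | T0 T1 | b
  B -> S T1 | T0 T1
  C -> T0 C | T0 T1
  T0 -> a
  T1 -> b
  X2 -> C A

CYK table (by increasing span):
  [0..0]={A,T1}  "b"  orig:{A}
  [1..1]={A,T1}  "b"  orig:{A}
  [2..2]={A,T1}  "b"  orig:{A}
  [0..1]=∅  "bb"
  [1..2]=∅  "bb"
  [0..2]=∅  "bbb"

S ∉ T[0,2] ⇒ NO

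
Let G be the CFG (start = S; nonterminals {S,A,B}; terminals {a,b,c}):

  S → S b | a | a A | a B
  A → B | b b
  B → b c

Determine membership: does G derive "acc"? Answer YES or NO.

CNF form of G:
  S -> S T0 | T2 A | T2 B | a
  A -> T0 T0 | T0 T1
  B -> T0 T1
  T0 -> b
  T1 -> c
  T2 -> a

CYK fill:
  [0..0]={S,T2}  "a"  orig:{S}
  [1..1]={T1}  "c"  orig:{}
  [2..2]={T1}  "c"  orig:{}
  [0..1]=∅  "ac"
  [1..2]=∅  "cc"
  [0..2]=∅  "acc"

S ∉ T[0,2] ⇒ NO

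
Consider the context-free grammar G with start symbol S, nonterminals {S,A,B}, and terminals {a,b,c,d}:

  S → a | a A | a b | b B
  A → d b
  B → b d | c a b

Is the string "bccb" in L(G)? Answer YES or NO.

CNF form of G:
  S -> T1 B | T3 A | T3 T1 | a
  A -> T0 T1
  B -> T1 T0 | T2 X4
  T0 -> d
  T1 -> b
  T2 -> c
  T3 -> a
  X4 -> T3 T1

CYK fill:
  [0..0]={T1}  "b"  orig:{}
  [1..1]={T2}  "c"  orig:{}
  [2..2]={T2}  "c"  orig:{}
  [3..3]={T1}  "b"  orig:{}
  [0..1]=∅  "bc"
  [1..2]=∅  "cc"
  [2..3]=∅  "cb"
  [0..2]=∅  "bcc"
  [1..3]=∅  "ccb"
  [0..3]=∅  "bccb"

S ∉ T[0,3] ⇒ NO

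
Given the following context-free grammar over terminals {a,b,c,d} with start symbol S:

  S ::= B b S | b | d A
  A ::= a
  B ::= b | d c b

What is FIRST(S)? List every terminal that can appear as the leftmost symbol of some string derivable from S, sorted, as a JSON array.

FIRST iteration:
pass 1:
  A via A→a: +{a}
  B via B→b: +{b}
  B via B→d c b: +{d}
  S via S→B b S: +{b,d}
  FIRST[S]={b,d}  FIRST[A]={a}  FIRST[B]={b,d}
pass 2: (stable)
  FIRST[S]={b,d}  FIRST[A]={a}  FIRST[B]={b,d}

FIRST(S) = ["b", "d"]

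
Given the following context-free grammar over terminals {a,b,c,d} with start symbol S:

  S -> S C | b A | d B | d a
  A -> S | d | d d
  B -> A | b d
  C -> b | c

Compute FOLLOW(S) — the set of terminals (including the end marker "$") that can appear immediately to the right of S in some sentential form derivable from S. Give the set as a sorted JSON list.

Compute FIRST by fixpoint:
[1]
  A via A→d: +{d}
  B via B→A: +{d}
  B via B→b d: +{b}
  C via C→b: +{b}
  C via C→c: +{c}
  S via S→b A: +{b}
  S via S→d B: +{d}
  FIRST[S]={b,d}  FIRST[A]={d}  FIRST[B]={b,d}  FIRST[C]={b,c}
[2]
  A via A→S: +{b}
  FIRST[S]={b,d}  FIRST[A]={b,d}  FIRST[B]={b,d}  FIRST[C]={b,c}
[3] (stable)
  FIRST[S]={b,d}  FIRST[A]={b,d}  FIRST[B]={b,d}  FIRST[C]={b,c}

Compute FOLLOW by fixpoint:
seed FOLLOW(S) with $
round 1:
  S→S C: FOLLOW(S) ⊇ FIRST(C) = {b,c}; new: +{b,c}
  S→S C: FOLLOW(C) ⊇ FOLLOW(S) ⊇ {$,b,c}; new: +{$,b,c}
  S→b A: FOLLOW(A) ⊇ FOLLOW(S) ⊇ {$,b,c}; new: +{$,b,c}
  S→d B: FOLLOW(B) ⊇ FOLLOW(S) ⊇ {$,b,c}; new: +{$,b,c}
  FOLLOW[S]={$,b,c}  FOLLOW[A]={$,b,c}  FOLLOW[B]={$,b,c}  FOLLOW[C]={$,b,c}
round 2: done
  FOLLOW[S]={$,b,c}  FOLLOW[A]={$,b,c}  FOLLOW[B]={$,b,c}  FOLLOW[C]={$,b,c}

FOLLOW(S) = ["$", "b", "c"]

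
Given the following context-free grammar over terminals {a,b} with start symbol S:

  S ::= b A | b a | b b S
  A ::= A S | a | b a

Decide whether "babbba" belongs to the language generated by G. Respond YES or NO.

CNF form of G:
  S -> T0 A | T0 T1 | T0 X2
  A -> A S | T0 T1 | a
  T0 -> b
  T1 -> a
  X2 -> T0 S

CYK fill:
  T[0,0] 'b' = {T0}  orig:{}
  T[1,1] 'a' = {A,T1}  orig:{A}
  T[2,2] 'b' = {T0}  orig:{}
  T[3,3] 'b' = {T0}  orig:{}
  T[4,4] 'b' = {T0}  orig:{}
  T[5,5] 'a' = {A,T1}  orig:{A}
  T[0,1] 'ba' = {A,S}
  T[1,2] 'ab' = ∅
  T[2,3] 'bb' = ∅
  T[3,4] 'bb' = ∅
  T[4,5] 'ba' = {A,S}
  T[0,2] 'bab' = ∅
  T[1,3] 'abb' = ∅
  T[2,4] 'bbb' = ∅
  T[3,5] 'bba' = {S,X2}  orig:{S}
  T[0,3] 'babb' = ∅
  T[1,4] 'abbb' = ∅
  T[2,5] 'bbba' = {S,X2}  orig:{S}
  T[0,4] 'babbb' = ∅
  T[1,5] 'abbba' = {A}
  T[0,5] 'babbba' = {A,S}

S ∈ T[0,5] ⇒ YES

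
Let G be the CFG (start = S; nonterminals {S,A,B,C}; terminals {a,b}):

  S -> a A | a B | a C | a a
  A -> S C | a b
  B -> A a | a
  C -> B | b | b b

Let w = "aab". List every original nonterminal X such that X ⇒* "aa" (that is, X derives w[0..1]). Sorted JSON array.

Convert to CNF:
  S -> T0 A | T0 B | T0 C | T0 T0
  A -> S C | T0 T1
  B -> A T0 | a
  C -> A T0 | T1 T1 | a | b
  T0 -> a
  T1 -> b

CYK fill — only the sub-triangle for w[0..1]:
  [0..0]={B,C,T0}  "a"  orig:{B,C}
  [1..1]={B,C,T0}  "a"  orig:{B,C}
  [0..1]={S}  "aa"

Original NTs in T[0,1] deriving "aa": ["S"]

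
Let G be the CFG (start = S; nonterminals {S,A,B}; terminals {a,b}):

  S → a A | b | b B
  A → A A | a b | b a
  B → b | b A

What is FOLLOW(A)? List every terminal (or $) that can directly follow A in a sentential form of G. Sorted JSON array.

FIRST iteration:
iter 1:
  A via A→a b: +{a}
  A via A→b a: +{b}
  B via B→b: +{b}
  S via S→a A: +{a}
  S via S→b: +{b}
  FIRST[S]={a,b}  FIRST[A]={a,b}  FIRST[B]={b}
iter 2: (no change)
  FIRST[S]={a,b}  FIRST[A]={a,b}  FIRST[B]={b}

Compute FOLLOW by fixpoint:
FOLLOW(S) := {$}
iter 1:
  A→A A: FOLLOW(A) ⊇ FIRST(A) = {a,b}; new: +{a,b}
  S→a A: FOLLOW(A) ⊇ FOLLOW(S) ⊇ {$}; new: +{$}
  S→b B: FOLLOW(B) ⊇ FOLLOW(S) ⊇ {$}; new: +{$}
  FOLLOW[S]={$}  FOLLOW[A]={$,a,b}  FOLLOW[B]={$}
iter 2: (no change)
  FOLLOW[S]={$}  FOLLOW[A]={$,a,b}  FOLLOW[B]={$}

FOLLOW(A) = ["$", "a", "b"]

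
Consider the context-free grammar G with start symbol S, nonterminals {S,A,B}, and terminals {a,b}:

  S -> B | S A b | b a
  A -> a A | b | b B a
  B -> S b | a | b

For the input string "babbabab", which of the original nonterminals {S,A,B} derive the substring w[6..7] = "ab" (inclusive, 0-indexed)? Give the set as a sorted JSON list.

CNF form of G:
  S -> S T1 | S X3 | T1 T0 | a | b
  A -> T0 A | T1 X2 | b
  B -> S T1 | a | b
  T0 -> a
  T1 -> b
  X2 -> B T0
  X3 -> A T1

CYK fill, restricted to cells inside w[6..7]:
  cell(6,6) a: {B,S,T0}  orig:{B,S}
  cell(7,7) b: {A,B,S,T1}  orig:{A,B,S}
  cell(6,7) ab: {A,B,S}

Original NTs in T[6,7] deriving "ab": ["A", "B", "S"]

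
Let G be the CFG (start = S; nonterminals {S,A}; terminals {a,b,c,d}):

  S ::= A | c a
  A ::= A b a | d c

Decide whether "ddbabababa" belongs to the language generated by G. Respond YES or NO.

Convert to CNF:
  S -> A X5 | T2 T3 | T3 T1
  A -> A X4 | T2 T3
  T0 -> b
  T1 -> a
  T2 -> d
  T3 -> c
  X4 -> T0 T1
  X5 -> T0 T1

CYK fill:
  cell(0,0) d: {T2}  orig:{}
  cell(1,1) d: {T2}  orig:{}
  cell(2,2) b: {T0}  orig:{}
  cell(3,3) a: {T1}  orig:{}
  cell(4,4) b: {T0}  orig:{}
  cell(5,5) a: {T1}  orig:{}
  cell(6,6) b: {T0}  orig:{}
  cell(7,7) a: {T1}  orig:{}
  cell(8,8) b: {T0}  orig:{}
  cell(9,9) a: {T1}  orig:{}
  cell(0,1) dd: ∅
  cell(1,2) db: ∅
  cell(2,3) ba: {X4,X5}  orig:{}
  cell(3,4) ab: ∅
  cell(4,5) ba: {X4,X5}  orig:{}
  cell(5,6) ab: ∅
  cell(6,7) ba: {X4,X5}  orig:{}
  cell(7,8) ab: ∅
  cell(8,9) ba: {X4,X5}  orig:{}
  cell(0,2) ddb: ∅
  cell(1,3) dba: ∅
  cell(2,4) bab: ∅
  cell(3,5) aba: ∅
  cell(4,6) bab: ∅
  cell(5,7) aba: ∅
  cell(6,8) bab: ∅
  cell(7,9) aba: ∅
  cell(0,3) ddba: ∅
  cell(1,4) dbab: ∅
  cell(2,5) baba: ∅
  cell(3,6) abab: ∅
  cell(4,7) baba: ∅
  cell(5,8) abab: ∅
  cell(6,9) baba: ∅
  cell(0,4) ddbab: ∅
  cell(1,5) dbaba: ∅
  cell(2,6) babab: ∅
  cell(3,7) ababa: ∅
  cell(4,8) babab: ∅
  cell(5,9) ababa: ∅
  cell(0,5) ddbaba: ∅
  cell(1,6) dbabab: ∅
  cell(2,7) bababa: ∅
  cell(3,8) ababab: ∅
  cell(4,9) bababa: ∅
  cell(0,6) ddbabab: ∅
  cell(1,7) dbababa: ∅
  cell(2,8) bababab: ∅
  cell(3,9) abababa: ∅
  cell(0,7) ddbababa: ∅
  cell(1,8) dbababab: ∅
  cell(2,9) babababa: ∅
  cell(0,8) ddbababab: ∅
  cell(1,9) dbabababa: ∅
  cell(0,9) ddbabababa: ∅

S ∉ T[0,9] ⇒ NO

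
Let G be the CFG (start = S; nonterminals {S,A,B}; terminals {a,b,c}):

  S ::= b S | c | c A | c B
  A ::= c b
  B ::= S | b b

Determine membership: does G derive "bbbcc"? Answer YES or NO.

CNF form of G:
  S -> T0 A | T0 B | T1 S | c
  A -> T0 T1
  B -> T0 A | T0 B | T1 S | T1 T1 | c
  T0 -> c
  T1 -> b

Fill CYK table bottom-up:
  [0..0]={T1}  "b"  orig:{}
  [1..1]={T1}  "b"  orig:{}
  [2..2]={T1}  "b"  orig:{}
  [3..3]={B,S,T0}  "c"  orig:{B,S}
  [4..4]={B,S,T0}  "c"  orig:{B,S}
  [0..1]={B}  "bb"
  [1..2]={B}  "bb"
  [2..3]={B,S}  "bc"
  [3..4]={B,S}  "cc"
  [0..2]=∅  "bbb"
  [1..3]={B,S}  "bbc"
  [2..4]={B,S}  "bcc"
  [0..3]={B,S}  "bbbc"
  [1..4]={B,S}  "bbcc"
  [0..4]={B,S}  "bbbcc"

S ∈ T[0,4] ⇒ YES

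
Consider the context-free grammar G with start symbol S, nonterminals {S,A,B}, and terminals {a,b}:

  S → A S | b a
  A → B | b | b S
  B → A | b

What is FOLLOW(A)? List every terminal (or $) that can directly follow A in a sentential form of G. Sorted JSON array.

FIRST iteration:
pass 1:
  A via A→b: +{b}
  B via B→A: +{b}
  S via S→A S: +{b}
  S: {b}  A: {b}  B: {b}
pass 2: (no change)
  S: {b}  A: {b}  B: {b}

Compute FOLLOW by fixpoint:
FOLLOW(S) := {$}
iter 1:
  S→A S: FOLLOW(A) ⊇ FIRST(S) = {b}; new: +{b}
  FOLLOW(S)={$}  FOLLOW(A)={b}  FOLLOW(B)={}
iter 2:
  A→B: FOLLOW(B) ⊇ FOLLOW(A) ⊇ {b}; new: +{b}
  A→b S: FOLLOW(S) ⊇ FOLLOW(A) ⊇ {b}; new: +{b}
  FOLLOW(S)={$,b}  FOLLOW(A)={b}  FOLLOW(B)={b}
iter 3: (stable)
  FOLLOW(S)={$,b}  FOLLOW(A)={b}  FOLLOW(B)={b}

FOLLOW(A) = ["b"]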